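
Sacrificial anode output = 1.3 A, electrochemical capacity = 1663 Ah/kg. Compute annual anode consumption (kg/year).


Annual consumption = current * hours per year / capacity
Rate = 1.3 * 8760 / 1663 = 6.8 kg/year

6.8 kg/year


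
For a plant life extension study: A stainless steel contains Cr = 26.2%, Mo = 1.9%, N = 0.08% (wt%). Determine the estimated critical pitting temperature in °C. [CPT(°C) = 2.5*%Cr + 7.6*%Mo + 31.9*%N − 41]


Apply the ASTM G48 empirical CPT estimate: CPT(°C) = 2.5*%Cr + 7.6*%Mo + 31.9*%N − 41
2.5*26.2 = 65.5; 7.6*1.9 = 14.44; 31.9*0.08 = 2.552
CPT = 65.5 + 14.44 + 2.552 − 41 = 41.492 °C
Rounded to 0.1 °C: CPT ≈ 41.5 °C

41.5 °C


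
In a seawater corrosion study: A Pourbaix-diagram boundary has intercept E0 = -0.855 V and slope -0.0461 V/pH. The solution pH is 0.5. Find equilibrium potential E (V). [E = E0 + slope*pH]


Apply the Pourbaix line equation: E = E0 + slope*pH
E = -0.855 + (-0.0461)*0.5 = -0.855 + (-0.02305) = -0.87805 V
Rounded to 4 decimal places: E = -0.8781 V

-0.8781 V


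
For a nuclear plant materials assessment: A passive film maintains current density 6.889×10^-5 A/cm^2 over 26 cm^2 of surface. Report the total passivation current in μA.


I = i_pass * A, then convert A → μA (×10^6)
I = 6.889×10^-5 * 26 * 10^6 = 1791.14 μA

1791.14 μA


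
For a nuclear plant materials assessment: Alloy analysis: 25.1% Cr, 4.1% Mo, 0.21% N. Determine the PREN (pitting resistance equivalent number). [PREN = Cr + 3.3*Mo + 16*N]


Apply the PREN formula: PREN = Cr + 3.3*Mo + 16*N
PREN = 25.1 + 3.3*4.1 + 16*0.21
PREN = 25.1 + 13.53 + 3.36 = 41.99

41.99


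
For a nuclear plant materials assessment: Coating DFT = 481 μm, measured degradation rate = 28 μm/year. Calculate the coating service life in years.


Service life = thickness / degradation rate
Life = 481 / 28 = 17.2 years

17.2 years


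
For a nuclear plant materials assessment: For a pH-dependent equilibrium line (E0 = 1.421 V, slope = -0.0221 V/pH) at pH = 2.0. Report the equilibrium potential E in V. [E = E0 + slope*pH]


Apply the Pourbaix line equation: E = E0 + slope*pH
E = 1.421 + (-0.0221)*2.0 = 1.421 + (-0.0442) = 1.3768 V
Rounded to 4 decimal places: E = 1.3768 V

1.3768 V


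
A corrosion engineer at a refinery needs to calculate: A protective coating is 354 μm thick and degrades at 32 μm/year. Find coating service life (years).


Service life = thickness / degradation rate
Life = 354 / 32 = 11.1 years

11.1 years


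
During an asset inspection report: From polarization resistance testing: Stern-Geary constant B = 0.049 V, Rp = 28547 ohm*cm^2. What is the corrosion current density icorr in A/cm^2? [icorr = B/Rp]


Apply the Stern-Geary relation: icorr = B / Rp
icorr = 0.049 / 28547 = 1.716×10^-6 A/cm^2

1.716×10^-6 A/cm^2


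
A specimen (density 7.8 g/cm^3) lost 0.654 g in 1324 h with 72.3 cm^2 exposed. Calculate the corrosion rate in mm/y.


Apply the mm/y weight-loss relation: CR = 87600 * W / (D * A * T)
Numerator: 87600 * 0.654 = 57290.4
Denominator: 7.8 * 72.3 * 1324 = 746656.56
CR = 57290.4 / 746656.56 = 0.07673 mm/y

0.07673 mm/y


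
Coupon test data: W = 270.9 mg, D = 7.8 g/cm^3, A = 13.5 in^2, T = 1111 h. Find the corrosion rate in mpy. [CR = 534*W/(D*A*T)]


Apply the mpy weight-loss relation: CR = 534 * W / (D * A * T)
Numerator: 534 * 270.9 = 144660.6
Denominator: 7.8 * 13.5 * 1111 = 116988.3
CR = 144660.6 / 116988.3 = 1.23654 mpy

1.23654 mpy


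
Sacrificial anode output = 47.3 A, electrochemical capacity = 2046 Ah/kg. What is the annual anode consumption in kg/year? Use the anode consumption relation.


Annual consumption = current * hours per year / capacity
Rate = 47.3 * 8760 / 2046 = 202.5 kg/year

202.5 kg/year


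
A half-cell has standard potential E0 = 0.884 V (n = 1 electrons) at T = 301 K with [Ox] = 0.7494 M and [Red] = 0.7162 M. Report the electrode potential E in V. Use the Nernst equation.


Apply the Nernst equation: E = E0 + (RT/nF)*ln([Ox]/[Red])
Step 1: RT/nF = 8.314*301/(1*96485) = 0.02593682 V
Step 2: [Ox]/[Red] = 0.7494/0.7162 = 1.046356
Step 3: ln(1.046356) = 0.045314
Step 4: correction = 0.02593682 * 0.045314 = 0.0012 V
E = 0.884 + 0.0012 = 0.8852 V

0.8852 V


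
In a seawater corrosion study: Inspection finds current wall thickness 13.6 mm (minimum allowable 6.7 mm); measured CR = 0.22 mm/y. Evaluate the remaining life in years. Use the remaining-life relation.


Apply the remaining-life relation: RL = (t_current − t_min) / CR
RL = (13.6 − 6.7) / 0.22 = 6.9 / 0.22 = 31.4 years

31.4 years


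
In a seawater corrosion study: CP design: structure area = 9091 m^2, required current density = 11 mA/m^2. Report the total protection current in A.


I = area * current density, then convert mA → A (÷1000)
I = 9091 * 11 / 1000 = 100.0 A

100.0 A


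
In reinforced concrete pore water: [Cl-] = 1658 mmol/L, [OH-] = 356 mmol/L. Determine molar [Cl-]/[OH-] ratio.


Threshold parameter = [Cl-] / [OH-] (molar basis; both in mmol/L, so units cancel)
Ratio = 1658 / 356 = 4.66

4.66


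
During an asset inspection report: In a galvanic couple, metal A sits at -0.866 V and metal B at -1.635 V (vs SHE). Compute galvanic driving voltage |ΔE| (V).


Driving voltage is the absolute potential difference.
|ΔE| = |-0.866 − (-1.635)| = 0.769 V

0.769 V


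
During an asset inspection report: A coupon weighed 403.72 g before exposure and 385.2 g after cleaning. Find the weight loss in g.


Weight loss = initial − final
WL = 403.72 − 385.2 = 18.52 g

18.52 g


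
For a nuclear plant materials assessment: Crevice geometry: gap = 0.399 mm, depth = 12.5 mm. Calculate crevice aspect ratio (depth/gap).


Aspect ratio = depth / gap
Ratio = 12.5 / 0.399 = 31.3

31.3


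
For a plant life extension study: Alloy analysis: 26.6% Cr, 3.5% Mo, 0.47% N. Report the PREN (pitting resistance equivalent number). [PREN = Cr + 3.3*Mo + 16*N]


Apply the PREN formula: PREN = Cr + 3.3*Mo + 16*N
PREN = 26.6 + 3.3*3.5 + 16*0.47
PREN = 26.6 + 11.55 + 7.52 = 45.67

45.67


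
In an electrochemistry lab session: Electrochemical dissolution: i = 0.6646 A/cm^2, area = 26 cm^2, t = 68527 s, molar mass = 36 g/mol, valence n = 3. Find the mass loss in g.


Apply Faraday's law: m = i*A*t*M / (n*F)
Total charge passed Q = i*A*t = 0.6646*26*68527 = 1184119.1492 C
m = Q*M/(n*F) = 1184119.1492*36/(3*96485) = 147.2709 g

147.2709 g


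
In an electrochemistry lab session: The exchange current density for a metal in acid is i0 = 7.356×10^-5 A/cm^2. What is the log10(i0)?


i0 = 7.356×10^-5 A/cm^2
log10(i0) = -4.133

-4.133


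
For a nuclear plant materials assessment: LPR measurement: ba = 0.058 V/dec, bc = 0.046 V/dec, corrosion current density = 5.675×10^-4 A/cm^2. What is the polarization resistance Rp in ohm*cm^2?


Apply the Stern-Geary equation: Rp = ba*bc / (2.303*icorr*(ba+bc))
ba*bc = 0.058*0.046 = 0.002668
ba+bc = 0.104; 2.303*icorr*(ba+bc) = 2.303*5.675×10^-4*0.104 = 1.3592306×10^-4
Rp = 0.002668 / 1.3592306×10^-4 = 19.6 ohm*cm^2

19.6 ohm*cm^2


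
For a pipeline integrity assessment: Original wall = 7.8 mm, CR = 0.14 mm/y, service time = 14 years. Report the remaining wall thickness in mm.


Remaining wall = original − CR × time
t = 7.8 − 0.14*14 = 7.8 − 1.96 = 5.84 mm

5.84 mm


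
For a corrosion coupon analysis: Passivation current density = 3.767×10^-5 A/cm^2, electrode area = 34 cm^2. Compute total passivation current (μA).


I = i_pass * A, then convert A → μA (×10^6)
I = 3.767×10^-5 * 34 * 10^6 = 1280.78 μA

1280.78 μA


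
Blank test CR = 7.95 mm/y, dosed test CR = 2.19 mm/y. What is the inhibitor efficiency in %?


Apply the inhibitor-efficiency definition: IE = (CR_blank − CR_inh)/CR_blank × 100
IE = (7.95 − 2.19) / 7.95 × 100
IE = 5.76 / 7.95 × 100 = 72.5 %

72.5 %


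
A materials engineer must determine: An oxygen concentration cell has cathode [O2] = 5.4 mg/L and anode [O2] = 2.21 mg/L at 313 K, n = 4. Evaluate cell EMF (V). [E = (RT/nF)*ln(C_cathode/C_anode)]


Apply the Nernst concentration-cell relation: E = (RT/nF)*ln(C_cathode/C_anode)
RT/nF = 8.314*313/(4*96485) = 0.00674271 V
ln(5.4/2.21) = 0.89341
E = 0.00674271 * 0.89341 = 0.00602 V

0.00602 V


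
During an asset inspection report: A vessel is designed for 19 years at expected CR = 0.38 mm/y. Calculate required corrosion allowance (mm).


Corrosion allowance = CR × design life
CA = 0.38 * 19 = 7.22 mm

7.22 mm


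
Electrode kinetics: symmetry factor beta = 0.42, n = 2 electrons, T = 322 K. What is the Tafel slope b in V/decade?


Apply the Tafel slope relation: b = 2.303*R*T/(beta*n*F)
Numerator: 2.303 * 8.314 * 322 = 6165.38
Denominator: 0.42 * 2 * 96485 = 81047.4
b = 6165.38 / 81047.4 = 0.0761 V/decade

0.0761 V/decade


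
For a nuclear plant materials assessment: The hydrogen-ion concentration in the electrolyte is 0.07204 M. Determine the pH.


pH = −log10[H+]
pH = −log10(0.07204) = 1.14

1.14


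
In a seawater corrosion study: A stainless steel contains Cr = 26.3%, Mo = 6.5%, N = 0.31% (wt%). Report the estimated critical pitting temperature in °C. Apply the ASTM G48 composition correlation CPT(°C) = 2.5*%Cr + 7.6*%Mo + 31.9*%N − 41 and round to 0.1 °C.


Apply the ASTM G48 empirical CPT estimate: CPT(°C) = 2.5*%Cr + 7.6*%Mo + 31.9*%N − 41
2.5*26.3 = 65.75; 7.6*6.5 = 49.4; 31.9*0.31 = 9.889
CPT = 65.75 + 49.4 + 9.889 − 41 = 84.039 °C
Rounded to 0.1 °C: CPT ≈ 84.0 °C

84.0 °C


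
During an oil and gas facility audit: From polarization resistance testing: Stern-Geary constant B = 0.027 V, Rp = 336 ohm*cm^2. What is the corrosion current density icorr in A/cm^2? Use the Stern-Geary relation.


Apply the Stern-Geary relation: icorr = B / Rp
icorr = 0.027 / 336 = 8.036×10^-5 A/cm^2

8.036×10^-5 A/cm^2


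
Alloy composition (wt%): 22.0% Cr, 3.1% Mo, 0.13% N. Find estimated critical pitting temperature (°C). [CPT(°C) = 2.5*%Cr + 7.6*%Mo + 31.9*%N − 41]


Apply the ASTM G48 empirical CPT estimate: CPT(°C) = 2.5*%Cr + 7.6*%Mo + 31.9*%N − 41
2.5*22.0 = 55; 7.6*3.1 = 23.56; 31.9*0.13 = 4.147
CPT = 55 + 23.56 + 4.147 − 41 = 41.707 °C
Rounded to 0.1 °C: CPT ≈ 41.7 °C

41.7 °C


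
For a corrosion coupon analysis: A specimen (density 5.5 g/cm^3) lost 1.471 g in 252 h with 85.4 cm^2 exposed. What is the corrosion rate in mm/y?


Apply the mm/y weight-loss relation: CR = 87600 * W / (D * A * T)
Numerator: 87600 * 1.471 = 128859.6
Denominator: 5.5 * 85.4 * 252 = 118364.4
CR = 128859.6 / 118364.4 = 1.0887 mm/y

1.0887 mm/y


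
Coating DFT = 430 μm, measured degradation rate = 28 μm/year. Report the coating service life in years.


Service life = thickness / degradation rate
Life = 430 / 28 = 15.4 years

15.4 years


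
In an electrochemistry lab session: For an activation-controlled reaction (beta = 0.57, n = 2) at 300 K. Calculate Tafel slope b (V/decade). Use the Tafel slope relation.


Apply the Tafel slope relation: b = 2.303*R*T/(beta*n*F)
Numerator: 2.303 * 8.314 * 300 = 5744.14
Denominator: 0.57 * 2 * 96485 = 109992.9
b = 5744.14 / 109992.9 = 0.052 V/decade

0.052 V/decade


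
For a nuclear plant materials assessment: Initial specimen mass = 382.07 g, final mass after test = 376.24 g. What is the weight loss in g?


Weight loss = initial − final
WL = 382.07 − 376.24 = 5.83 g

5.83 g


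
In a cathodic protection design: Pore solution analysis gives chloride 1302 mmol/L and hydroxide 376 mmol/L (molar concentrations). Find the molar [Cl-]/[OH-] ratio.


Threshold parameter = [Cl-] / [OH-] (molar basis; both in mmol/L, so units cancel)
Ratio = 1302 / 376 = 3.46

3.46


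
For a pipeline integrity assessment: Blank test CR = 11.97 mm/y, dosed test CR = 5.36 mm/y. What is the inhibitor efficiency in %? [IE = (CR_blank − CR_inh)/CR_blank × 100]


Apply the inhibitor-efficiency definition: IE = (CR_blank − CR_inh)/CR_blank × 100
IE = (11.97 − 5.36) / 11.97 × 100
IE = 6.61 / 11.97 × 100 = 55.2 %

55.2 %


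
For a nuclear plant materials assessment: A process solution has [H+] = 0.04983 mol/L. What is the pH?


pH = −log10[H+]
pH = −log10(0.04983) = 1.3

1.3


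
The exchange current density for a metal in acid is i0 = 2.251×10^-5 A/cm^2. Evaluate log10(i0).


i0 = 2.251×10^-5 A/cm^2
log10(i0) = -4.648

-4.648


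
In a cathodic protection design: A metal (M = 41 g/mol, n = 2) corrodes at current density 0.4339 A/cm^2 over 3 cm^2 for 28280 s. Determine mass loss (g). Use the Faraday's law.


Apply Faraday's law: m = i*A*t*M / (n*F)
Total charge passed Q = i*A*t = 0.4339*3*28280 = 36812.076 C
m = Q*M/(n*F) = 36812.076*41/(2*96485) = 7.821 g

7.821 g


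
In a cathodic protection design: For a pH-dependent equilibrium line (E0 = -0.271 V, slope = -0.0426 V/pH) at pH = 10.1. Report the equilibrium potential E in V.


Apply the Pourbaix line equation: E = E0 + slope*pH
E = -0.271 + (-0.0426)*10.1 = -0.271 + (-0.43026) = -0.70126 V
Rounded to 3 decimal places: E = -0.701 V

-0.701 V


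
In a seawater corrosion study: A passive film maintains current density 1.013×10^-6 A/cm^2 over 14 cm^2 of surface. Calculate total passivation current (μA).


I = i_pass * A, then convert A → μA (×10^6)
I = 1.013×10^-6 * 14 * 10^6 = 14.18 μA

14.18 μA


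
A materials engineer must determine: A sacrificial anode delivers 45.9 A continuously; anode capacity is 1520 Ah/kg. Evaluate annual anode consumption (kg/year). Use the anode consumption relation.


Annual consumption = current * hours per year / capacity
Rate = 45.9 * 8760 / 1520 = 264.5 kg/year

264.5 kg/year


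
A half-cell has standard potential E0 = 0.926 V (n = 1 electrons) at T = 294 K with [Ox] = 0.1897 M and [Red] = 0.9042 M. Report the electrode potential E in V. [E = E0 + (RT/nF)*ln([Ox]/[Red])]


Apply the Nernst equation: E = E0 + (RT/nF)*ln([Ox]/[Red])
Step 1: RT/nF = 8.314*294/(1*96485) = 0.02533364 V
Step 2: [Ox]/[Red] = 0.1897/0.9042 = 0.209799
Step 3: ln(0.209799) = -1.561605
Step 4: correction = 0.02533364 * -1.561605 = -0.0396 V
E = 0.926 + -0.0396 = 0.8864 V

0.8864 V


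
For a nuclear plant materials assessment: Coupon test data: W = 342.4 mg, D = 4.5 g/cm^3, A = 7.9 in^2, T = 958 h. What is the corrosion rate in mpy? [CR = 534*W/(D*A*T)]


Apply the mpy weight-loss relation: CR = 534 * W / (D * A * T)
Numerator: 534 * 342.4 = 182841.6
Denominator: 4.5 * 7.9 * 958 = 34056.9
CR = 182841.6 / 34056.9 = 5.36871 mpy

5.36871 mpy


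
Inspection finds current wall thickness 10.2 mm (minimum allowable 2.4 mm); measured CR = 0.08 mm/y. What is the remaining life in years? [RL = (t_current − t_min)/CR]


Apply the remaining-life relation: RL = (t_current − t_min) / CR
RL = (10.2 − 2.4) / 0.08 = 7.8 / 0.08 = 97.5 years

97.5 years


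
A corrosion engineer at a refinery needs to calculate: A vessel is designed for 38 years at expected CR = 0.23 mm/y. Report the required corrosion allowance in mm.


Corrosion allowance = CR × design life
CA = 0.23 * 38 = 8.74 mm

8.74 mm


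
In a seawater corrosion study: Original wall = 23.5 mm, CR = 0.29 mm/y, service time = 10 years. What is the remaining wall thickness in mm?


Remaining wall = original − CR × time
t = 23.5 − 0.29*10 = 23.5 − 2.9 = 20.6 mm

20.6 mm


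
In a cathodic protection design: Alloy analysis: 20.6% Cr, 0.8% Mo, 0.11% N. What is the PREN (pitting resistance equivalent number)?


Apply the PREN formula: PREN = Cr + 3.3*Mo + 16*N
PREN = 20.6 + 3.3*0.8 + 16*0.11
PREN = 20.6 + 2.64 + 1.76 = 25.0

25.0


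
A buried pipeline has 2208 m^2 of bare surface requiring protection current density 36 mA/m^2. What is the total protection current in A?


I = area * current density, then convert mA → A (÷1000)
I = 2208 * 36 / 1000 = 79.49 A

79.49 A


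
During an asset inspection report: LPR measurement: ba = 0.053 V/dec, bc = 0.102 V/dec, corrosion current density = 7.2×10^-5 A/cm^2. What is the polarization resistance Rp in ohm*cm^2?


Apply the Stern-Geary equation: Rp = ba*bc / (2.303*icorr*(ba+bc))
ba*bc = 0.053*0.102 = 0.005406
ba+bc = 0.155; 2.303*icorr*(ba+bc) = 2.303*7.2×10^-5*0.155 = 2.570148×10^-5
Rp = 0.005406 / 2.570148×10^-5 = 210.34 ohm*cm^2

210.34 ohm*cm^2


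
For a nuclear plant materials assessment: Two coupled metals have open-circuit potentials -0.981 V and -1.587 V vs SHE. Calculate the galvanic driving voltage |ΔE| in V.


Driving voltage is the absolute potential difference.
|ΔE| = |-0.981 − (-1.587)| = 0.606 V

0.606 V


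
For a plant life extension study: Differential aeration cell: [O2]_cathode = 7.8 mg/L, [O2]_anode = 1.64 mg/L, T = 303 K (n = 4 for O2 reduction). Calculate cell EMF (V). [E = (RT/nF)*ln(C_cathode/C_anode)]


Apply the Nernst concentration-cell relation: E = (RT/nF)*ln(C_cathode/C_anode)
RT/nF = 8.314*303/(4*96485) = 0.00652729 V
ln(7.8/1.64) = 1.55943
E = 0.00652729 * 1.55943 = 0.01018 V

0.01018 V


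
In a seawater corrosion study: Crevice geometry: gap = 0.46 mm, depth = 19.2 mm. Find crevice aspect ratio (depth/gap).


Aspect ratio = depth / gap
Ratio = 19.2 / 0.46 = 41.7

41.7


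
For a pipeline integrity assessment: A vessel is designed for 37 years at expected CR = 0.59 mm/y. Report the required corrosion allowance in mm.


Corrosion allowance = CR × design life
CA = 0.59 * 37 = 21.83 mm

21.83 mm


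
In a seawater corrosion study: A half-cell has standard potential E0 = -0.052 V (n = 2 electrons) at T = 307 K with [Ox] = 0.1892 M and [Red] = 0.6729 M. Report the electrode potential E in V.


Apply the Nernst equation: E = E0 + (RT/nF)*ln([Ox]/[Red])
Step 1: RT/nF = 8.314*307/(2*96485) = 0.01322692 V
Step 2: [Ox]/[Red] = 0.1892/0.6729 = 0.281171
Step 3: ln(0.281171) = -1.268792
Step 4: correction = 0.01322692 * -1.268792 = -0.017 V
E = -0.052 + -0.017 = -0.069 V

-0.069 V


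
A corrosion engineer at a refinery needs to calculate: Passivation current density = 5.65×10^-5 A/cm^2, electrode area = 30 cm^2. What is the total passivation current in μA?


I = i_pass * A, then convert A → μA (×10^6)
I = 5.65×10^-5 * 30 * 10^6 = 1695.0 μA

1695.0 μA


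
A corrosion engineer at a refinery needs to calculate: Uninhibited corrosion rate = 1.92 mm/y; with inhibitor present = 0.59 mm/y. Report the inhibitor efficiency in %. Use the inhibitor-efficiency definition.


Apply the inhibitor-efficiency definition: IE = (CR_blank − CR_inh)/CR_blank × 100
IE = (1.92 − 0.59) / 1.92 × 100
IE = 1.33 / 1.92 × 100 = 69.3 %

69.3 %


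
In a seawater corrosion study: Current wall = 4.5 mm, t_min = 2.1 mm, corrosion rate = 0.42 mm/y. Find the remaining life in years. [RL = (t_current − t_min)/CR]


Apply the remaining-life relation: RL = (t_current − t_min) / CR
RL = (4.5 − 2.1) / 0.42 = 2.4 / 0.42 = 5.7 years

5.7 years


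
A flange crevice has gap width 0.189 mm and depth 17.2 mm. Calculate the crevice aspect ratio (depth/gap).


Aspect ratio = depth / gap
Ratio = 17.2 / 0.189 = 91.0

91.0


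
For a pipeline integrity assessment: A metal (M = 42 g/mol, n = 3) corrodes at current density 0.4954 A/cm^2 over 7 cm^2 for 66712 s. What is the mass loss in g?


Apply Faraday's law: m = i*A*t*M / (n*F)
Total charge passed Q = i*A*t = 0.4954*7*66712 = 231343.8736 C
m = Q*M/(n*F) = 231343.8736*42/(3*96485) = 33.56806 g

33.56806 g


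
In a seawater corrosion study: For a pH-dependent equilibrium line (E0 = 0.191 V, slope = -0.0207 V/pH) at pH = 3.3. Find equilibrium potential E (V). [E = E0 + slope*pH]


Apply the Pourbaix line equation: E = E0 + slope*pH
E = 0.191 + (-0.0207)*3.3 = 0.191 + (-0.06831) = 0.12269 V
Rounded to 4 decimal places: E = 0.1227 V

0.1227 V


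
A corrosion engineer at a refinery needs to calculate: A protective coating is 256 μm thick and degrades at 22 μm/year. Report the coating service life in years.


Service life = thickness / degradation rate
Life = 256 / 22 = 11.6 years

11.6 years


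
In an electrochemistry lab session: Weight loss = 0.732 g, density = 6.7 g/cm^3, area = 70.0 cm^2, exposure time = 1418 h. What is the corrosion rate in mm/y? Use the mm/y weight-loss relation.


Apply the mm/y weight-loss relation: CR = 87600 * W / (D * A * T)
Numerator: 87600 * 0.732 = 64123.2
Denominator: 6.7 * 70.0 * 1418 = 665042.0
CR = 64123.2 / 665042.0 = 0.0964 mm/y

0.0964 mm/y


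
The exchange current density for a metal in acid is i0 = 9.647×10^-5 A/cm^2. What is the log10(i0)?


i0 = 9.647×10^-5 A/cm^2
log10(i0) = -4.016

-4.016


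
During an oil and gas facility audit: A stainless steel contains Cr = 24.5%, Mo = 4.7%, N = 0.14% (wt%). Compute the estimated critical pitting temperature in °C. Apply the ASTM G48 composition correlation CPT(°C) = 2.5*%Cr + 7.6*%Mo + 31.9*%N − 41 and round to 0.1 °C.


Apply the ASTM G48 empirical CPT estimate: CPT(°C) = 2.5*%Cr + 7.6*%Mo + 31.9*%N − 41
2.5*24.5 = 61.25; 7.6*4.7 = 35.72; 31.9*0.14 = 4.466
CPT = 61.25 + 35.72 + 4.466 − 41 = 60.436 °C
Rounded to 0.1 °C: CPT ≈ 60.4 °C

60.4 °C


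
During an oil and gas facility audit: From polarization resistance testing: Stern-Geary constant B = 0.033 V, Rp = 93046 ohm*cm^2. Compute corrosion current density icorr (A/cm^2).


Apply the Stern-Geary relation: icorr = B / Rp
icorr = 0.033 / 93046 = 3.547×10^-7 A/cm^2

3.547×10^-7 A/cm^2


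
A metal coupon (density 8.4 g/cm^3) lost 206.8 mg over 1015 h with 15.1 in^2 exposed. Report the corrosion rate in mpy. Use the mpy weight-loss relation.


Apply the mpy weight-loss relation: CR = 534 * W / (D * A * T)
Numerator: 534 * 206.8 = 110431.2
Denominator: 8.4 * 15.1 * 1015 = 128742.6
CR = 110431.2 / 128742.6 = 0.85777 mpy

0.85777 mpy


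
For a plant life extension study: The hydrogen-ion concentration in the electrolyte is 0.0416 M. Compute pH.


pH = −log10[H+]
pH = −log10(0.0416) = 1.38

1.38


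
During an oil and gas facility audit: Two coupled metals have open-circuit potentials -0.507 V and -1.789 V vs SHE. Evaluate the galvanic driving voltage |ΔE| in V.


Driving voltage is the absolute potential difference.
|ΔE| = |-0.507 − (-1.789)| = 1.282 V

1.282 V


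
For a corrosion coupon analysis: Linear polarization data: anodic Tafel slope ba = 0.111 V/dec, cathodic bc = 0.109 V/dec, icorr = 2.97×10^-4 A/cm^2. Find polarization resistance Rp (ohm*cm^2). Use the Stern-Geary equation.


Apply the Stern-Geary equation: Rp = ba*bc / (2.303*icorr*(ba+bc))
ba*bc = 0.111*0.109 = 0.012099
ba+bc = 0.22; 2.303*icorr*(ba+bc) = 2.303*2.97×10^-4*0.22 = 1.5047802×10^-4
Rp = 0.012099 / 1.5047802×10^-4 = 80.4 ohm*cm^2

80.4 ohm*cm^2


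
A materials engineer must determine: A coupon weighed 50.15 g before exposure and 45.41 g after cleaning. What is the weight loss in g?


Weight loss = initial − final
WL = 50.15 − 45.41 = 4.74 g

4.74 g


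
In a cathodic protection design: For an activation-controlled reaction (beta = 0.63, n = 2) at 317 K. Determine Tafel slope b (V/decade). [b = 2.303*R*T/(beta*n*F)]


Apply the Tafel slope relation: b = 2.303*R*T/(beta*n*F)
Numerator: 2.303 * 8.314 * 317 = 6069.64
Denominator: 0.63 * 2 * 96485 = 121571.1
b = 6069.64 / 121571.1 = 0.0499 V/decade

0.0499 V/decade


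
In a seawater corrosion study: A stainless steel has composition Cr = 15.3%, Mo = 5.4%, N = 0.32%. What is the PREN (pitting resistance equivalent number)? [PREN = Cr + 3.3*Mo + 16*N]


Apply the PREN formula: PREN = Cr + 3.3*Mo + 16*N
PREN = 15.3 + 3.3*5.4 + 16*0.32
PREN = 15.3 + 17.82 + 5.12 = 38.24

38.24


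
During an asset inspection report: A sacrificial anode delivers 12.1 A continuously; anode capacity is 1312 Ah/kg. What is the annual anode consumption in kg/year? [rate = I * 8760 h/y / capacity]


Annual consumption = current * hours per year / capacity
Rate = 12.1 * 8760 / 1312 = 80.8 kg/year

80.8 kg/year


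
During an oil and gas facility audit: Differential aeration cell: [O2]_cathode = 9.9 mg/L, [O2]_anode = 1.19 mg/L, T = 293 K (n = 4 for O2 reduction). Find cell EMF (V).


Apply the Nernst concentration-cell relation: E = (RT/nF)*ln(C_cathode/C_anode)
RT/nF = 8.314*293/(4*96485) = 0.00631187 V
ln(9.9/1.19) = 2.11858
E = 0.00631187 * 2.11858 = 0.01337 V

0.01337 V


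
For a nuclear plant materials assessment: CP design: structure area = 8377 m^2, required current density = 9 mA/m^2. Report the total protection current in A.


I = area * current density, then convert mA → A (÷1000)
I = 8377 * 9 / 1000 = 75.39 A

75.39 A


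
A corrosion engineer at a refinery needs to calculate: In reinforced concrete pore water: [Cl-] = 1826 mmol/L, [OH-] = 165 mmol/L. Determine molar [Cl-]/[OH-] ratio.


Threshold parameter = [Cl-] / [OH-] (molar basis; both in mmol/L, so units cancel)
Ratio = 1826 / 165 = 11.07

11.07


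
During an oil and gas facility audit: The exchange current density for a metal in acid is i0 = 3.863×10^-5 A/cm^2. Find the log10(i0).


i0 = 3.863×10^-5 A/cm^2
log10(i0) = -4.413

-4.413


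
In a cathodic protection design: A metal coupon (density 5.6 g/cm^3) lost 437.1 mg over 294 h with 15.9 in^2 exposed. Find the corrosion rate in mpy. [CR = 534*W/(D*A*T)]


Apply the mpy weight-loss relation: CR = 534 * W / (D * A * T)
Numerator: 534 * 437.1 = 233411.4
Denominator: 5.6 * 15.9 * 294 = 26177.76
CR = 233411.4 / 26177.76 = 8.916 mpy

8.916 mpy


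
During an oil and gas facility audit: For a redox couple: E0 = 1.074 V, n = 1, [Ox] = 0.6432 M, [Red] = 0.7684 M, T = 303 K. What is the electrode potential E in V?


Apply the Nernst equation: E = E0 + (RT/nF)*ln([Ox]/[Red])
Step 1: RT/nF = 8.314*303/(1*96485) = 0.02610916 V
Step 2: [Ox]/[Red] = 0.6432/0.7684 = 0.837064
Step 3: ln(0.837064) = -0.177855
Step 4: correction = 0.02610916 * -0.177855 = -0.005 V
E = 1.074 + -0.005 = 1.069 V

1.069 V


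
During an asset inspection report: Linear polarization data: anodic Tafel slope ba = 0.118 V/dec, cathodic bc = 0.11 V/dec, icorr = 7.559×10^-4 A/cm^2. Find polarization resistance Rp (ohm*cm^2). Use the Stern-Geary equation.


Apply the Stern-Geary equation: Rp = ba*bc / (2.303*icorr*(ba+bc))
ba*bc = 0.118*0.11 = 0.01298
ba+bc = 0.228; 2.303*icorr*(ba+bc) = 2.303*7.559×10^-4*0.228 = 3.96911×10^-4
Rp = 0.01298 / 3.96911×10^-4 = 32.7 ohm*cm^2

32.7 ohm*cm^2


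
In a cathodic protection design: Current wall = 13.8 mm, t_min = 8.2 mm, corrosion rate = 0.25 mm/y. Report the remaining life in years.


Apply the remaining-life relation: RL = (t_current − t_min) / CR
RL = (13.8 − 8.2) / 0.25 = 5.6 / 0.25 = 22.4 years

22.4 years


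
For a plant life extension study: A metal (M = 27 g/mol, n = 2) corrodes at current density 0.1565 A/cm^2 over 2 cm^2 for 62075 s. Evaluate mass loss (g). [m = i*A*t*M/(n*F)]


Apply Faraday's law: m = i*A*t*M / (n*F)
Total charge passed Q = i*A*t = 0.1565*2*62075 = 19429.475 C
m = Q*M/(n*F) = 19429.475*27/(2*96485) = 2.719 g

2.719 g


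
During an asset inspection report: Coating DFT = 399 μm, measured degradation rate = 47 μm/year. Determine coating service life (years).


Service life = thickness / degradation rate
Life = 399 / 47 = 8.5 years

8.5 years


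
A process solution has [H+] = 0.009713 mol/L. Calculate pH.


pH = −log10[H+]
pH = −log10(0.009713) = 2.01

2.01


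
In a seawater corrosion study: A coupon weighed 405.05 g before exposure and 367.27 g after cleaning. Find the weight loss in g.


Weight loss = initial − final
WL = 405.05 − 367.27 = 37.78 g

37.78 g


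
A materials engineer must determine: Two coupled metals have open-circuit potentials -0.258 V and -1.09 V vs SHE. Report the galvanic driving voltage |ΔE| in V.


Driving voltage is the absolute potential difference.
|ΔE| = |-0.258 − (-1.09)| = 0.832 V

0.832 V


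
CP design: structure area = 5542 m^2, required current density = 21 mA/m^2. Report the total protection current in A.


I = area * current density, then convert mA → A (÷1000)
I = 5542 * 21 / 1000 = 116.38 A

116.38 A


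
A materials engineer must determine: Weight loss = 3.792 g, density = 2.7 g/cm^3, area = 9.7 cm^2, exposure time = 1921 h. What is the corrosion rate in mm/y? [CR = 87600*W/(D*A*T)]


Apply the mm/y weight-loss relation: CR = 87600 * W / (D * A * T)
Numerator: 87600 * 3.792 = 332179.2
Denominator: 2.7 * 9.7 * 1921 = 50310.99
CR = 332179.2 / 50310.99 = 6.602518 mm/y

6.602518 mm/y


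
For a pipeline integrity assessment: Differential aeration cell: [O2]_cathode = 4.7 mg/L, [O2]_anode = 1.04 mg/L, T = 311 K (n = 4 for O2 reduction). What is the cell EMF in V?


Apply the Nernst concentration-cell relation: E = (RT/nF)*ln(C_cathode/C_anode)
RT/nF = 8.314*311/(4*96485) = 0.00669963 V
ln(4.7/1.04) = 1.50834
E = 0.00669963 * 1.50834 = 0.01011 V

0.01011 V


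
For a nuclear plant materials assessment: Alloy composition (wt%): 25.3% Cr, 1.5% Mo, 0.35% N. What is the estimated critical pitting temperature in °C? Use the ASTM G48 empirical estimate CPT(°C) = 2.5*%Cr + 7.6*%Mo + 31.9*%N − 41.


Apply the ASTM G48 empirical CPT estimate: CPT(°C) = 2.5*%Cr + 7.6*%Mo + 31.9*%N − 41
2.5*25.3 = 63.25; 7.6*1.5 = 11.4; 31.9*0.35 = 11.165
CPT = 63.25 + 11.4 + 11.165 − 41 = 44.815 °C
Rounded to 0.1 °C: CPT ≈ 44.8 °C

44.8 °C


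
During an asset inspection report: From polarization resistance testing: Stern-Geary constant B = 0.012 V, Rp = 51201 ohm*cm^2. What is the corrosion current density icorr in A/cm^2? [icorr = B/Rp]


Apply the Stern-Geary relation: icorr = B / Rp
icorr = 0.012 / 51201 = 2.344×10^-7 A/cm^2

2.344×10^-7 A/cm^2


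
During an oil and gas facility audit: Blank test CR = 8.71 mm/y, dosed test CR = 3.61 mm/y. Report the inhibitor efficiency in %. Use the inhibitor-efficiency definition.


Apply the inhibitor-efficiency definition: IE = (CR_blank − CR_inh)/CR_blank × 100
IE = (8.71 − 3.61) / 8.71 × 100
IE = 5.1 / 8.71 × 100 = 58.6 %

58.6 %


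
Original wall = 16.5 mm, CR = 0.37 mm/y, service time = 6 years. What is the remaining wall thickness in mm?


Remaining wall = original − CR × time
t = 16.5 − 0.37*6 = 16.5 − 2.22 = 14.28 mm

14.28 mm


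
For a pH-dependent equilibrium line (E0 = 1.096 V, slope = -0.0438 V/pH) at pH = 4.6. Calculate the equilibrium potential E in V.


Apply the Pourbaix line equation: E = E0 + slope*pH
E = 1.096 + (-0.0438)*4.6 = 1.096 + (-0.20148) = 0.89452 V
Rounded to 4 decimal places: E = 0.8945 V

0.8945 V


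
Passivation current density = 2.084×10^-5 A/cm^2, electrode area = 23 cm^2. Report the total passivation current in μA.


I = i_pass * A, then convert A → μA (×10^6)
I = 2.084×10^-5 * 23 * 10^6 = 479.32 μA

479.32 μA


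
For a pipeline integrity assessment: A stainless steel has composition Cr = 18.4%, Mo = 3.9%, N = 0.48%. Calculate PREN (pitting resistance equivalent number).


Apply the PREN formula: PREN = Cr + 3.3*Mo + 16*N
PREN = 18.4 + 3.3*3.9 + 16*0.48
PREN = 18.4 + 12.87 + 7.68 = 38.95

38.95


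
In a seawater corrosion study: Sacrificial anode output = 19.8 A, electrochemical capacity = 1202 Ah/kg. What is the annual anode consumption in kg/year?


Annual consumption = current * hours per year / capacity
Rate = 19.8 * 8760 / 1202 = 144.3 kg/year

144.3 kg/year


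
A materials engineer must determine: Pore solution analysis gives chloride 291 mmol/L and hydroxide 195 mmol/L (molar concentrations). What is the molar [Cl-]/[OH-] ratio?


Threshold parameter = [Cl-] / [OH-] (molar basis; both in mmol/L, so units cancel)
Ratio = 291 / 195 = 1.49

1.49


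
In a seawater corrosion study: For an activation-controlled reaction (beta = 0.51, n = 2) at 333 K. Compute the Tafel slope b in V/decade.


Apply the Tafel slope relation: b = 2.303*R*T/(beta*n*F)
Numerator: 2.303 * 8.314 * 333 = 6376.0
Denominator: 0.51 * 2 * 96485 = 98414.7
b = 6376.0 / 98414.7 = 0.0648 V/decade

0.0648 V/decade


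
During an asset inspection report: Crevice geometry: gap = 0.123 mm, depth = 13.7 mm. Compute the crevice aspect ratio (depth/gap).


Aspect ratio = depth / gap
Ratio = 13.7 / 0.123 = 111.4

111.4


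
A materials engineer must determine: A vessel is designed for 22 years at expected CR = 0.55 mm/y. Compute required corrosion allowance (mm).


Corrosion allowance = CR × design life
CA = 0.55 * 22 = 12.1 mm

12.1 mm


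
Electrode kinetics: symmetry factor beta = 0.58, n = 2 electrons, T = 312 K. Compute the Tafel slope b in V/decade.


Apply the Tafel slope relation: b = 2.303*R*T/(beta*n*F)
Numerator: 2.303 * 8.314 * 312 = 5973.91
Denominator: 0.58 * 2 * 96485 = 111922.6
b = 5973.91 / 111922.6 = 0.053 V/decade

0.053 V/decade


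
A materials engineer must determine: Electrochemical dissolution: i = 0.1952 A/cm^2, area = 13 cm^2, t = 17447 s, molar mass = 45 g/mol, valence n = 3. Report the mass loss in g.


Apply Faraday's law: m = i*A*t*M / (n*F)
Total charge passed Q = i*A*t = 0.1952*13*17447 = 44273.5072 C
m = Q*M/(n*F) = 44273.5072*45/(3*96485) = 6.883 g

6.883 g


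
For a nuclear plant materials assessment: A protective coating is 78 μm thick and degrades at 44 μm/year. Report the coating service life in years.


Service life = thickness / degradation rate
Life = 78 / 44 = 1.8 years

1.8 years


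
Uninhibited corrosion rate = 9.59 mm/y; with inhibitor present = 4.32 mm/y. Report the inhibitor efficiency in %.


Apply the inhibitor-efficiency definition: IE = (CR_blank − CR_inh)/CR_blank × 100
IE = (9.59 − 4.32) / 9.59 × 100
IE = 5.27 / 9.59 × 100 = 55.0 %

55.0 %


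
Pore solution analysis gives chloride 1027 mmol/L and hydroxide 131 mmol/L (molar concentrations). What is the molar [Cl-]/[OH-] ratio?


Threshold parameter = [Cl-] / [OH-] (molar basis; both in mmol/L, so units cancel)
Ratio = 1027 / 131 = 7.84

7.84


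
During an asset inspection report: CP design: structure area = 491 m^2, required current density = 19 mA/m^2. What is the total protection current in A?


I = area * current density, then convert mA → A (÷1000)
I = 491 * 19 / 1000 = 9.33 A

9.33 A


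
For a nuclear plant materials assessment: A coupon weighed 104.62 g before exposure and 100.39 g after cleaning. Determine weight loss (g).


Weight loss = initial − final
WL = 104.62 − 100.39 = 4.23 g

4.23 g


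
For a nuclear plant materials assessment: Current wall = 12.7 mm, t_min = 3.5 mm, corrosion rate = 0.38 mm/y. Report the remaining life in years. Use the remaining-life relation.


Apply the remaining-life relation: RL = (t_current − t_min) / CR
RL = (12.7 − 3.5) / 0.38 = 9.2 / 0.38 = 24.2 years

24.2 years


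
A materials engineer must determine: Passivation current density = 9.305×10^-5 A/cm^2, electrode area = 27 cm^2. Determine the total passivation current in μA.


I = i_pass * A, then convert A → μA (×10^6)
I = 9.305×10^-5 * 27 * 10^6 = 2512.35 μA

2512.35 μA


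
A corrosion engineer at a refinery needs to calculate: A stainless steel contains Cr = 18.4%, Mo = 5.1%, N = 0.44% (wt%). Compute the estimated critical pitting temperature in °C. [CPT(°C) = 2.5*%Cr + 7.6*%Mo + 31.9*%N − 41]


Apply the ASTM G48 empirical CPT estimate: CPT(°C) = 2.5*%Cr + 7.6*%Mo + 31.9*%N − 41
2.5*18.4 = 46; 7.6*5.1 = 38.76; 31.9*0.44 = 14.036
CPT = 46 + 38.76 + 14.036 − 41 = 57.796 °C
Rounded to 0.1 °C: CPT ≈ 57.8 °C

57.8 °C


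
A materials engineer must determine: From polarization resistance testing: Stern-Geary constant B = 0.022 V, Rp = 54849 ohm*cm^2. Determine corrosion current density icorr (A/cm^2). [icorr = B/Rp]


Apply the Stern-Geary relation: icorr = B / Rp
icorr = 0.022 / 54849 = 4.011×10^-7 A/cm^2

4.011×10^-7 A/cm^2


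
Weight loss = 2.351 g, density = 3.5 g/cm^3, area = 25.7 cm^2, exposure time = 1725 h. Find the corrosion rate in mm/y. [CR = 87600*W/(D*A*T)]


Apply the mm/y weight-loss relation: CR = 87600 * W / (D * A * T)
Numerator: 87600 * 2.351 = 205947.6
Denominator: 3.5 * 25.7 * 1725 = 155163.75
CR = 205947.6 / 155163.75 = 1.3273 mm/y

1.3273 mm/y


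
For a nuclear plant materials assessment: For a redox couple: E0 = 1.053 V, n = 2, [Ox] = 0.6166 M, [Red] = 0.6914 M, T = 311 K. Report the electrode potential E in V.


Apply the Nernst equation: E = E0 + (RT/nF)*ln([Ox]/[Red])
Step 1: RT/nF = 8.314*311/(2*96485) = 0.01339925 V
Step 2: [Ox]/[Red] = 0.6166/0.6914 = 0.891814
Step 3: ln(0.891814) = -0.114498
Step 4: correction = 0.01339925 * -0.114498 = -0.0015 V
E = 1.053 + -0.0015 = 1.0515 V

1.0515 V


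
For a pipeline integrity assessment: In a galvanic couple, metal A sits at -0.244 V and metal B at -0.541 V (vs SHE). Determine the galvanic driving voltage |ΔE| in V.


Driving voltage is the absolute potential difference.
|ΔE| = |-0.244 − (-0.541)| = 0.297 V

0.297 V


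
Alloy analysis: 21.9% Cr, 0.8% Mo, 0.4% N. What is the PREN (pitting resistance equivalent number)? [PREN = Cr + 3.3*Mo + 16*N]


Apply the PREN formula: PREN = Cr + 3.3*Mo + 16*N
PREN = 21.9 + 3.3*0.8 + 16*0.4
PREN = 21.9 + 2.64 + 6.4 = 30.94

30.94


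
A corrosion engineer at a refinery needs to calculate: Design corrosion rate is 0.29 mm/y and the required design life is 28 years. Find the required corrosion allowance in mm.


Corrosion allowance = CR × design life
CA = 0.29 * 28 = 8.12 mm

8.12 mm


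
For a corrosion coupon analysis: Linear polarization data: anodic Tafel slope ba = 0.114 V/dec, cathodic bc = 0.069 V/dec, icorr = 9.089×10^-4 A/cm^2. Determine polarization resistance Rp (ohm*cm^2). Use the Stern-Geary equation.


Apply the Stern-Geary equation: Rp = ba*bc / (2.303*icorr*(ba+bc))
ba*bc = 0.114*0.069 = 0.007866
ba+bc = 0.183; 2.303*icorr*(ba+bc) = 2.303*9.089×10^-4*0.183 = 3.83055×10^-4
Rp = 0.007866 / 3.83055×10^-4 = 20.5 ohm*cm^2

20.5 ohm*cm^2


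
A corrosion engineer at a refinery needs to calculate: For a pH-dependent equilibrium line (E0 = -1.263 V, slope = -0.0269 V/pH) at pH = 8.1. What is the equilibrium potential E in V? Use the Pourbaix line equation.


Apply the Pourbaix line equation: E = E0 + slope*pH
E = -1.263 + (-0.0269)*8.1 = -1.263 + (-0.21789) = -1.48089 V
Rounded to 3 decimal places: E = -1.481 V

-1.481 V


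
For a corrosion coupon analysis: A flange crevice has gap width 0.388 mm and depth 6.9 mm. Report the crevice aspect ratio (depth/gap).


Aspect ratio = depth / gap
Ratio = 6.9 / 0.388 = 17.8

17.8


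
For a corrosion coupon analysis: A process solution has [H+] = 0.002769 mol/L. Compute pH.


pH = −log10[H+]
pH = −log10(0.002769) = 2.56

2.56


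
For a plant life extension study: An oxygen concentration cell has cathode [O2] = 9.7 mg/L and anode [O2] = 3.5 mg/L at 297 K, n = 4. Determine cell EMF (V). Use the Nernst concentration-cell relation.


Apply the Nernst concentration-cell relation: E = (RT/nF)*ln(C_cathode/C_anode)
RT/nF = 8.314*297/(4*96485) = 0.00639804 V
ln(9.7/3.5) = 1.01936
E = 0.00639804 * 1.01936 = 0.00652 V

0.00652 V


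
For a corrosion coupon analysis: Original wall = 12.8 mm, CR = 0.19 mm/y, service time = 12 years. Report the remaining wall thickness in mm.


Remaining wall = original − CR × time
t = 12.8 − 0.19*12 = 12.8 − 2.28 = 10.52 mm

10.52 mm


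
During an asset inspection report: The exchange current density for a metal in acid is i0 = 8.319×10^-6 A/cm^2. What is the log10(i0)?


i0 = 8.319×10^-6 A/cm^2
log10(i0) = -5.08

-5.08


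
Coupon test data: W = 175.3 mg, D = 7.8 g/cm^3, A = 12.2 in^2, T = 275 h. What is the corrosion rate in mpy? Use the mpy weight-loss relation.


Apply the mpy weight-loss relation: CR = 534 * W / (D * A * T)
Numerator: 534 * 175.3 = 93610.2
Denominator: 7.8 * 12.2 * 275 = 26169.0
CR = 93610.2 / 26169.0 = 3.57714 mpy

3.57714 mpy


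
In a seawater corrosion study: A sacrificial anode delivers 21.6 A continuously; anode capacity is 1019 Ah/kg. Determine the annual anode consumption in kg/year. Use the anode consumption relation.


Annual consumption = current * hours per year / capacity
Rate = 21.6 * 8760 / 1019 = 185.7 kg/year

185.7 kg/year
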